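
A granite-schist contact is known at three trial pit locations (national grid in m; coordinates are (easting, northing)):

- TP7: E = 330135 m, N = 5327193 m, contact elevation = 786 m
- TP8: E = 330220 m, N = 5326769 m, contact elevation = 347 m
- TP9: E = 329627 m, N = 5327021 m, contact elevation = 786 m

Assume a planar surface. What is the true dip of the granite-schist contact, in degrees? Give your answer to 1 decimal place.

Let the plane be z = a·E + b·N + c.
TP8−TP7: 85a − 424b = −439;  TP9−TP7: −508a − 172b = 0.
Solving gives a = −0.32828, b = 0.96957.
Gradient magnitude |∇z| = √(a² + b²) = √(0.10777 + 0.94006) = 1.02363.
True dip = arctan(1.02363) = 45.7°, dipping toward SSE (azimuth ≈ 161°).

45.7°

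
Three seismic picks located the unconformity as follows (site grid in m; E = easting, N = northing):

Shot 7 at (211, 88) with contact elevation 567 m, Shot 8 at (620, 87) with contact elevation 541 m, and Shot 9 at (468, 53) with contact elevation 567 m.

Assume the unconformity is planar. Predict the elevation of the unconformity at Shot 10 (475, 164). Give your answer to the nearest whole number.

514 m

Let the plane be z = a·E + b·N + c.
Shot 8−Shot 7: 409a − 1b = −26;  Shot 9−Shot 7: 257a − 35b = 0.
Solving gives a = −0.06473, b = −0.47532.
Then c = 567 − a·211 − b·88 = 622.49.
At (475, 164): z = −30.7 − 78.0 + 622.49 = 513.8 m.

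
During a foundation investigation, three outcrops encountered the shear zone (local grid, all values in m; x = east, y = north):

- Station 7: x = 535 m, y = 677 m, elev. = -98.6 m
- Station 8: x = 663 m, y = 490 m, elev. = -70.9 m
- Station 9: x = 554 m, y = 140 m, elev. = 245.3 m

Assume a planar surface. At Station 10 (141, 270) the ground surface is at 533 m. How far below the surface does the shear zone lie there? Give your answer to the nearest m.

Let the plane be z = a·x + b·y + c.
Station 8−Station 7: 128a − 187b = 27.7;  Station 9−Station 7: 19a − 537b = 343.9.
Solving gives a = −0.75839, b = −0.66724.
Then c = -98.6 − a·535 − b·677 = 758.86.
At (141, 270): z_contact = −106.9 − 180.2 + 758.86 = 471.8 m.
Depth below ground = 533 − 471.8 = 61 m.

61 m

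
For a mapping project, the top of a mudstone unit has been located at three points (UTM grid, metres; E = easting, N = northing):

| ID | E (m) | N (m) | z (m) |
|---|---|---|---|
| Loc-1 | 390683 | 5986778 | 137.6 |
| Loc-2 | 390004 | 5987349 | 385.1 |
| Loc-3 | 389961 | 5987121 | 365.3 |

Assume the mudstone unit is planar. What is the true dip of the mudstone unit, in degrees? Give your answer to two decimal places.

15.92°

Let the plane be z = a·E + b·N + c.
Loc-2−Loc-1: −679a + 571b = 247.5;  Loc-3−Loc-1: −722a + 343b = 227.7.
Solving gives a = −0.25158, b = 0.13429.
Gradient magnitude |∇z| = √(a² + b²) = √(0.06329 + 0.01803) = 0.28517.
True dip = arctan(0.28517) = 15.92°, dipping toward ESE (azimuth ≈ 118°).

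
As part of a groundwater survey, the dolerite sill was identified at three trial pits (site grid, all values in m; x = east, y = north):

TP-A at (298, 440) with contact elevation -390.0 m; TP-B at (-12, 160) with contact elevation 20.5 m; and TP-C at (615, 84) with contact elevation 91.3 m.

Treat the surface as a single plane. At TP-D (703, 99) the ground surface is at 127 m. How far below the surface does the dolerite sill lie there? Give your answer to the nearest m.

Let the plane be z = a·x + b·y + c.
TP-B−TP-A: −310a − 280b = 410.5;  TP-C−TP-A: 317a − 356b = 481.3.
Solving gives a = −0.05712, b = −1.40283.
Then c = -390 − a·298 − b·440 = 244.27.
At (703, 99): z_contact = −40.2 − 138.9 + 244.27 = 65.2 m.
Depth below ground = 127 − 65.2 = 62 m.

62 m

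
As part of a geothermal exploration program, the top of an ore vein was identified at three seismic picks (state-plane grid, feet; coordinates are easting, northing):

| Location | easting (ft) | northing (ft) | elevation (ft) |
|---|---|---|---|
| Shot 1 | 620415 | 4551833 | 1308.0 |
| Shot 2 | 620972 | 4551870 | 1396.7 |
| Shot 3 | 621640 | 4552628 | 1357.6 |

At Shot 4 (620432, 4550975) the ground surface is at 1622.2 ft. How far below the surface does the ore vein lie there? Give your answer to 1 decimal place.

136.4 ft

Two edge vectors: Shot 1→Shot 2 = (557, 37, 88.7), Shot 1→Shot 3 = (1225, 795, 49.6).
Normal n = (Shot 1→Shot 2) × (Shot 1→Shot 3) = (-68681.3, 81030.3, 397490).
So ∂z/∂easting = −n_x/n_z = 0.172787492 and ∂z/∂northing = −n_y/n_z = −0.203854940.
Intercept c from Shot 1: 1308 − 107199.95 + 927913.64 = 822021.69.
At (620432, 4550975): z_contact = 107202.89 − 927738.73 + 822021.69 = 1485.84 ft.
Depth below ground = 1622.2 − 1485.84 = 136.4 ft.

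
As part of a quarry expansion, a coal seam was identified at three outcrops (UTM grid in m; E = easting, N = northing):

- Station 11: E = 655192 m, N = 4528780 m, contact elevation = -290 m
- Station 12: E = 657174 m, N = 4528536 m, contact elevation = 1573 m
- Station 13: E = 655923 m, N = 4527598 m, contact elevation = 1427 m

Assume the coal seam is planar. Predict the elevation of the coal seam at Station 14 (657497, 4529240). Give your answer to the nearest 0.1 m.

1175.2 m

Let the plane be z = a·E + b·N + c.
Station 12−Station 11: 1982a − 244b = 1863;  Station 13−Station 11: 731a − 1182b = 1717.
Solving gives a = 0.823854627, b = −0.943115286.
Then c = -290 − a·655192 − b·4528780 = 3731088.68.
At (657497, 4529240): z = 541681.9 − 4271595.5 + 3731088.68 = 1175.2 m.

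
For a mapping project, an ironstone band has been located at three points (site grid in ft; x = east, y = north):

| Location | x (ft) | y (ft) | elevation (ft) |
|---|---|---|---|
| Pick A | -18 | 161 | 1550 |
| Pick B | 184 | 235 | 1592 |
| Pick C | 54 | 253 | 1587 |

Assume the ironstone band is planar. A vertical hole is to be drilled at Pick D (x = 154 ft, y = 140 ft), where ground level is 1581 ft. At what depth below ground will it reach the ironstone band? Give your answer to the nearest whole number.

23 ft

Let the plane be z = a·x + b·y + c.
Pick B−Pick A: 202a + 74b = 42;  Pick C−Pick A: 72a + 92b = 37.
Solving gives a = 0.08494, b = 0.33570.
Then c = 1550 − a·-18 − b·161 = 1497.48.
At (154, 140): z_contact = 13.1 + 47.0 + 1497.48 = 1557.6 ft.
Depth below ground = 1581 − 1557.6 = 23 ft.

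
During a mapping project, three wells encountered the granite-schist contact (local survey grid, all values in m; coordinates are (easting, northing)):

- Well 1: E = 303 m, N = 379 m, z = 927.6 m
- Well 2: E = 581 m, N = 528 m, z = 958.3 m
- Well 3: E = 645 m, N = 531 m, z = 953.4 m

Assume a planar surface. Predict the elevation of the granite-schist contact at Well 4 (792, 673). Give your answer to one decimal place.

993.8 m

Let the plane be z = a·E + b·N + c.
Well 2−Well 1: 278a + 149b = 30.7;  Well 3−Well 1: 342a + 152b = 25.8.
Solving gives a = −0.09448, b = 0.38233.
Then c = 927.6 − a·303 − b·379 = 811.33.
At (792, 673): z = −74.8 + 257.3 + 811.33 = 993.8 m.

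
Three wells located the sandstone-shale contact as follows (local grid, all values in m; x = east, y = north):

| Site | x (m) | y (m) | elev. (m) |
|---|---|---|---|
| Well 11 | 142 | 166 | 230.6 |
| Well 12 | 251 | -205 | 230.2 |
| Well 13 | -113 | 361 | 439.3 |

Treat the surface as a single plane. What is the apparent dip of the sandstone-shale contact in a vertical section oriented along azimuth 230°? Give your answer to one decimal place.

Let the plane be z = a·x + b·y + c.
Well 12−Well 11: 109a − 371b = −0.4;  Well 13−Well 11: −255a + 195b = 208.7.
Solving gives a = −1.05453, b = −0.30874.
Unit vector along 230° is (sin 230°, cos 230°) = (-0.7660, -0.6428).
Slope in that direction = a·(-0.7660) + b·(-0.6428) = 1.00627.
Apparent dip = arctan|1.00627| = 45.2° (true dip is 47.7°, so apparent ≤ true as expected).

45.2°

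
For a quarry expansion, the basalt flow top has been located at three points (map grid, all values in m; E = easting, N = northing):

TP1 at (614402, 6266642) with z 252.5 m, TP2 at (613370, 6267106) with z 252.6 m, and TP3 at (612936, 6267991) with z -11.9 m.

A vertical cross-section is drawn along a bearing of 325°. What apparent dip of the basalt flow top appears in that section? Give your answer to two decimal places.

12.14°

Two edge vectors: TP1→TP2 = (-1032, 464, 0.1), TP1→TP3 = (-1466, 1349, -264.4).
Normal n = (TP1→TP2) × (TP1→TP3) = (-122816.5, -273007.4, -711944).
So ∂z/∂E = −n_x/n_z = −0.17251 and ∂z/∂N = −n_y/n_z = −0.38347.
Unit vector along 325° is (sin 325°, cos 325°) = (-0.5736, 0.8192).
Slope in that direction = a·(-0.5736) + b·(0.8192) = −0.21517.
Apparent dip = arctan|0.21517| = 12.14° (true dip is 22.8°, so apparent ≤ true as expected).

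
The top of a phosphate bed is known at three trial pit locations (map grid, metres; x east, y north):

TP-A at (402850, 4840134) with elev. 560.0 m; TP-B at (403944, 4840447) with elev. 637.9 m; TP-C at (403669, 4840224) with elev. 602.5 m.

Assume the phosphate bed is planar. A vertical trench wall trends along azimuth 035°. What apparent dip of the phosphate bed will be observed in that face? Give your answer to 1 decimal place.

6.4°

Two edge vectors: TP-A→TP-B = (1094, 313, 77.9), TP-A→TP-C = (819, 90, 42.5).
Normal n = (TP-A→TP-B) × (TP-A→TP-C) = (6291.5, 17305.1, -157887).
So ∂z/∂x = −n_x/n_z = 0.03985 and ∂z/∂y = −n_y/n_z = 0.10960.
Unit vector along 035° is (sin 35°, cos 35°) = (0.5736, 0.8192).
Slope in that direction = a·(0.5736) + b·(0.8192) = 0.11264.
Apparent dip = arctan|0.11264| = 6.4° (true dip is 6.7°, so apparent ≤ true as expected).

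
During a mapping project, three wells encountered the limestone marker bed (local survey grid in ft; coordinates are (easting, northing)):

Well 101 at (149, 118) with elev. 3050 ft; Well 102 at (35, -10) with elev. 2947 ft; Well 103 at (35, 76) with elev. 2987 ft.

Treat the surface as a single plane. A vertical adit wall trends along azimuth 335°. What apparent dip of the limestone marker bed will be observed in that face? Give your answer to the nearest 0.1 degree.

Two edge vectors: Well 101→Well 102 = (-114, -128, -103), Well 101→Well 103 = (-114, -42, -63).
Normal n = (Well 101→Well 102) × (Well 101→Well 103) = (3738, 4560, -9804).
So ∂z/∂E = −n_x/n_z = 0.38127 and ∂z/∂N = −n_y/n_z = 0.46512.
Unit vector along 335° is (sin 335°, cos 335°) = (-0.4226, 0.9063).
Slope in that direction = a·(-0.4226) + b·(0.9063) = 0.26041.
Apparent dip = arctan|0.26041| = 14.6° (true dip is 31.0°, so apparent ≤ true as expected).

14.6°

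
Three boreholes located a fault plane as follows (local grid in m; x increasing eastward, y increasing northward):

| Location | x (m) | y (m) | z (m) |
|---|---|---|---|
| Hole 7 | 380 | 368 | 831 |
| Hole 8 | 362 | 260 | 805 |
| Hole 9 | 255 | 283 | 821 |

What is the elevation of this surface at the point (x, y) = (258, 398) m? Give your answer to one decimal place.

850.2 m

Let the plane be z = a·x + b·y + c.
Hole 8−Hole 7: −18a − 108b = −26;  Hole 9−Hole 7: −125a − 85b = −10.
Solving gives a = −0.09440, b = 0.25647.
Then c = 831 − a·380 − b·368 = 772.49.
At (258, 398): z = −24.4 + 102.1 + 772.49 = 850.2 m.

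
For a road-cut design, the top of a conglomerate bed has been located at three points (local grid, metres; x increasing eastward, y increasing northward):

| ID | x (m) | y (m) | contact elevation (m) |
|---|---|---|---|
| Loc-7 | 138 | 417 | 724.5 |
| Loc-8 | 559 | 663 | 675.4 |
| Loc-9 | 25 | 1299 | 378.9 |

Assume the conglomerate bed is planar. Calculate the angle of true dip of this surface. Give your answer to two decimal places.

21.44°

Let the plane be z = a·x + b·y + c.
Loc-8−Loc-7: 421a + 246b = −49.1;  Loc-9−Loc-7: −113a + 882b = −345.6.
Solving gives a = 0.10451, b = −0.37845.
Gradient magnitude |∇z| = √(a² + b²) = √(0.01092 + 0.14322) = 0.39261.
True dip = arctan(0.39261) = 21.44°, dipping toward NNW (azimuth ≈ 345°).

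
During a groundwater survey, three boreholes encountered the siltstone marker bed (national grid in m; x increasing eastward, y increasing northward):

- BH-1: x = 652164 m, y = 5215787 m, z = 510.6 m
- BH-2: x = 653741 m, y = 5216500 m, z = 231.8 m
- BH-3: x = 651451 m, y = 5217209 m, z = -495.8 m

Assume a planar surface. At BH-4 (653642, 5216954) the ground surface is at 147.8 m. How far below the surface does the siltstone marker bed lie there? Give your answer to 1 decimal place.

Let the plane be z = a·x + b·y + c.
BH-2−BH-1: 1577a + 713b = −278.8;  BH-3−BH-1: −713a + 1422b = −1006.4.
Solving gives a = 0.116730495, b = −0.649206158.
Then c = 510.6 − a·652164 − b·5215787 = 3310504.21.
At (653642, 5216954): z_contact = 76299.95 − 3386878.66 + 3310504.21 = -74.50 m.
Depth below ground = 147.8 − (-74.50) = 222.3 m.

222.3 m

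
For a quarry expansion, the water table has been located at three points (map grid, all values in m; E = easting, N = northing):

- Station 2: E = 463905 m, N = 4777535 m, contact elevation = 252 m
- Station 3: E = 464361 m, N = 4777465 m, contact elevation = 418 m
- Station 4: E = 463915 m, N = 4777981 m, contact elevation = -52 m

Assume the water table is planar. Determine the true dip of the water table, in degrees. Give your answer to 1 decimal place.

Two edge vectors: Station 2→Station 3 = (456, -70, 166), Station 2→Station 4 = (10, 446, -304).
Normal n = (Station 2→Station 3) × (Station 2→Station 4) = (-52756, 140284, 204076).
So ∂z/∂E = −n_x/n_z = 0.25851 and ∂z/∂N = −n_y/n_z = −0.68741.
Gradient magnitude |∇z| = √(a² + b²) = √(0.06683 + 0.47253) = 0.73441.
True dip = arctan(0.73441) = 36.3°, dipping toward NNW (azimuth ≈ 339°).

36.3°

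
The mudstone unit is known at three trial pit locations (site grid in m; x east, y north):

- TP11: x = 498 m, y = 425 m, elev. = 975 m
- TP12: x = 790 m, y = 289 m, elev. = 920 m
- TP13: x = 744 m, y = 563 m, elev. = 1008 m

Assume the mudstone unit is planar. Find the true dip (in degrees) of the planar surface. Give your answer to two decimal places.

17.58°

Let the plane be z = a·x + b·y + c.
TP12−TP11: 292a − 136b = −55;  TP13−TP11: 246a + 138b = 33.
Solving gives a = −0.04206, b = 0.31411.
Gradient magnitude |∇z| = √(a² + b²) = √(0.00177 + 0.09866) = 0.31691.
True dip = arctan(0.31691) = 17.58°, dipping toward S (azimuth ≈ 172°).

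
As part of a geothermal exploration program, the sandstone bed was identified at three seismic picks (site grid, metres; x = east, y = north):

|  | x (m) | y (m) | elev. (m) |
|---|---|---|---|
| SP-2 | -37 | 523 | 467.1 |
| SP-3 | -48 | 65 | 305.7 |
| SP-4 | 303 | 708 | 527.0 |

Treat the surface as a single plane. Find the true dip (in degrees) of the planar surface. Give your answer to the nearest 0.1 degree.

19.4°

Two edge vectors: SP-2→SP-3 = (-11, -458, -161.4), SP-2→SP-4 = (340, 185, 59.9).
Normal n = (SP-2→SP-3) × (SP-2→SP-4) = (2424.8, -54217.1, 153685).
So ∂z/∂x = −n_x/n_z = −0.01578 and ∂z/∂y = −n_y/n_z = 0.35278.
Gradient magnitude |∇z| = √(a² + b²) = √(0.00025 + 0.12445) = 0.35313.
True dip = arctan(0.35313) = 19.4°, dipping toward S (azimuth ≈ 177°).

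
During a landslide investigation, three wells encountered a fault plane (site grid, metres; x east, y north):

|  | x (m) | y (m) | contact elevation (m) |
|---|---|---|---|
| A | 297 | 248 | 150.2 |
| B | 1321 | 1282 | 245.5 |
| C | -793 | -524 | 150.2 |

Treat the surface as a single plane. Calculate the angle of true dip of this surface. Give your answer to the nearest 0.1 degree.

20.7°

Let the plane be z = a·x + b·y + c.
B−A: 1024a + 1034b = 95.3;  C−A: −1090a − 772b = 0.
Solving gives a = −0.21862, b = 0.30867.
Gradient magnitude |∇z| = √(a² + b²) = √(0.04779 + 0.09528) = 0.37825.
True dip = arctan(0.37825) = 20.7°, dipping toward SE (azimuth ≈ 145°).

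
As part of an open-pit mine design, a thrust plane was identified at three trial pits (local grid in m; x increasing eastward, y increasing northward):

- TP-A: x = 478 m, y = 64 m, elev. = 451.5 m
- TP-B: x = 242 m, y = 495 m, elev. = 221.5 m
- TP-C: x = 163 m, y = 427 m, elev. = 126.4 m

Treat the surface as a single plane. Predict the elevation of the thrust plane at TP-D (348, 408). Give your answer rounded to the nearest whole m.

Two edge vectors: TP-A→TP-B = (-236, 431, -230), TP-A→TP-C = (-315, 363, -325.1).
Normal n = (TP-A→TP-B) × (TP-A→TP-C) = (-56628.1, -4273.6, 50097).
So ∂z/∂x = −n_x/n_z = 1.13037 and ∂z/∂y = −n_y/n_z = 0.08531.
Intercept c from TP-A: 451.5 − 540.32 − 5.46 = −94.28.
At (348, 408): z = 393.4 + 34.8 − 94.28 = 333.9 m.

334 m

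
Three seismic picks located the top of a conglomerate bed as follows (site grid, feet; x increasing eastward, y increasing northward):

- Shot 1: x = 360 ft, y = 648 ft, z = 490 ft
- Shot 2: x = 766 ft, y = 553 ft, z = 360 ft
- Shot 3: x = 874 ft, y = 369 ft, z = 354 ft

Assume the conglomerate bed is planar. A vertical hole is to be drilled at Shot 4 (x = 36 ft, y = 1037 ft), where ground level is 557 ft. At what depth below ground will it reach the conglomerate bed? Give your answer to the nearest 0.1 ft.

Let the plane be z = a·x + b·y + c.
Shot 2−Shot 1: 406a − 95b = −130;  Shot 3−Shot 1: 514a − 279b = −136.
Solving gives a = −0.362330, b = −0.180063.
Then c = 490 − a·360 − b·648 = 737.12.
At (36, 1037): z_contact = −13.04 − 186.73 + 737.12 = 537.35 ft.
Depth below ground = 557 − 537.35 = 19.6 ft.

19.6 ft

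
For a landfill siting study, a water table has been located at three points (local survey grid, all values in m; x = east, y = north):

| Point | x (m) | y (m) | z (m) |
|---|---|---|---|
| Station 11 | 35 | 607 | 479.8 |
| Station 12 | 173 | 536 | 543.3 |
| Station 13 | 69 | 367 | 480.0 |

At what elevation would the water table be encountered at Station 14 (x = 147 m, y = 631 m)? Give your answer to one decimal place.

537.0 m

Let the plane be z = a·x + b·y + c.
Station 12−Station 11: 138a − 71b = 63.5;  Station 13−Station 11: 34a − 240b = 0.2.
Solving gives a = 0.49586, b = 0.06941.
Then c = 479.8 − a·35 − b·607 = 420.31.
At (147, 631): z = 72.9 + 43.8 + 420.31 = 537.0 m.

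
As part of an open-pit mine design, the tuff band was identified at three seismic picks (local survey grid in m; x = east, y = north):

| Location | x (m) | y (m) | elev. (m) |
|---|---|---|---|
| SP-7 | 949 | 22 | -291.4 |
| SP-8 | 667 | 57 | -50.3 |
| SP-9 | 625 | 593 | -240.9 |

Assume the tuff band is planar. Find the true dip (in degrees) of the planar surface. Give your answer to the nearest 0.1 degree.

Let the plane be z = a·x + b·y + c.
SP-8−SP-7: −282a + 35b = 241.1;  SP-9−SP-7: −324a + 571b = 50.5.
Solving gives a = −0.90793, b = −0.42674.
Gradient magnitude |∇z| = √(a² + b²) = √(0.82433 + 0.18211) = 1.00322.
True dip = arctan(1.00322) = 45.1°, dipping toward ENE (azimuth ≈ 065°).

45.1°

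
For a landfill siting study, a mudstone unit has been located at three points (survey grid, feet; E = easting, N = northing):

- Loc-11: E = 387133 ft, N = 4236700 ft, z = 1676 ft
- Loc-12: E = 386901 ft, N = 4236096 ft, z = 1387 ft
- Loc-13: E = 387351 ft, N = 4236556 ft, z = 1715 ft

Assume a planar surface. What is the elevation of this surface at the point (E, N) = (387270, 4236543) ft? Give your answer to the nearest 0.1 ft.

1678.8 ft

Let the plane be z = a·E + b·N + c.
Loc-12−Loc-11: −232a − 604b = −289;  Loc-13−Loc-11: 218a − 144b = 39.
Solving gives a = 0.394790405, b = 0.326835474.
Then c = 1676 − a·387133 − b·4236700 = −1535864.25.
At (387270, 4236543): z = 152890.5 + 1384652.5 − 1535864.25 = 1678.8 ft.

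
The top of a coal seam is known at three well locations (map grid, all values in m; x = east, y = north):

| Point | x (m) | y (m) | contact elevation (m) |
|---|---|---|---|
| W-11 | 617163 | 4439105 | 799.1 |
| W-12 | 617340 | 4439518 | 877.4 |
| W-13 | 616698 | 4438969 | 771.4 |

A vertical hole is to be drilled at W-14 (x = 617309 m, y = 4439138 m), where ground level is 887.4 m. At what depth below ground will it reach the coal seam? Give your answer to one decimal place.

81.4 m

Let the plane be z = a·x + b·y + c.
W-12−W-11: 177a + 413b = 78.3;  W-13−W-11: −465a − 136b = −27.7.
Solving gives a = 0.004710876, b = 0.187569431.
Then c = 799.1 − a·617163 − b·4439105 = −834748.68.
At (617309, 4439138): z_contact = 2908.07 + 832646.59 − 834748.68 = 805.98 m.
Depth below ground = 887.4 − 805.98 = 81.4 m.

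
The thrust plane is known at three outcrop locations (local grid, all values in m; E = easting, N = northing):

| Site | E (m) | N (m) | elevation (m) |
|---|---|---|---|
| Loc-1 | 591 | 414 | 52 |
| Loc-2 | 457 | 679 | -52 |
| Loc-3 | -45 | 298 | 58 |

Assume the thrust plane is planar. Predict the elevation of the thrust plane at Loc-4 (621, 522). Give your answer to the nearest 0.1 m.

14.4 m

Let the plane be z = a·E + b·N + c.
Loc-2−Loc-1: −134a + 265b = −104;  Loc-3−Loc-1: −636a − 116b = 6.
Solving gives a = 0.05690, b = −0.36368.
Then c = 52 − a·591 − b·414 = 168.94.
At (621, 522): z = 35.3 − 189.8 + 168.94 = 14.4 m.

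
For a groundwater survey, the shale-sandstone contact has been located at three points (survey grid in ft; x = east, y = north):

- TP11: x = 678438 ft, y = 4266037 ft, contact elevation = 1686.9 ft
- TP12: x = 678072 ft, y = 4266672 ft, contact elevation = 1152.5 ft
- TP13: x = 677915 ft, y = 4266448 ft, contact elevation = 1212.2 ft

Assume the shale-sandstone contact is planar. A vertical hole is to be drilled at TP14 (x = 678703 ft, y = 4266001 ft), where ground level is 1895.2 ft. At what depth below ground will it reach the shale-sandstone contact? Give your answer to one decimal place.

68.0 ft

Let the plane be z = a·x + b·y + c.
TP12−TP11: −366a + 635b = −534.4;  TP13−TP11: −523a + 411b = −474.7.
Solving gives a = 0.450223196, b = −0.582076079.
Then c = 1686.9 − a·678438 − b·4266037 = 2179396.47.
At (678703, 4266001): z_contact = 305567.83 − 2483137.14 + 2179396.47 = 1827.16 ft.
Depth below ground = 1895.2 − 1827.16 = 68.0 ft.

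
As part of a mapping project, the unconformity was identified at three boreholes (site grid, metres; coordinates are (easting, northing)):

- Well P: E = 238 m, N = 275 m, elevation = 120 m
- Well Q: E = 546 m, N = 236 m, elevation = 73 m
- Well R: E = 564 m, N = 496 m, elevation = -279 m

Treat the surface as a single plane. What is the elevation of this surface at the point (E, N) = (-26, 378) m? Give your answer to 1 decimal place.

Two edge vectors: Well P→Well Q = (308, -39, -47), Well P→Well R = (326, 221, -399).
Normal n = (Well P→Well Q) × (Well P→Well R) = (25948, 107570, 80782).
So ∂z/∂E = −n_x/n_z = −0.32121 and ∂z/∂N = −n_y/n_z = −1.33161.
Intercept c from Well P: 120 + 76.45 + 366.19 = 562.64.
At (-26, 378): z = 8.4 − 503.3 + 562.64 = 67.6 m.

67.6 m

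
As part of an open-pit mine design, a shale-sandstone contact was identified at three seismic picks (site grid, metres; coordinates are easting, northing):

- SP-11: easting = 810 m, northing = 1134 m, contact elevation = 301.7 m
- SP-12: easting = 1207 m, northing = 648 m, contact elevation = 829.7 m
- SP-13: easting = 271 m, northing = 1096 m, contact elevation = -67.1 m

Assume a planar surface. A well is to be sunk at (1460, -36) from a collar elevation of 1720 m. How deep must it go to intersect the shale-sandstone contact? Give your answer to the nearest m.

Two edge vectors: SP-11→SP-12 = (397, -486, 528), SP-11→SP-13 = (-539, -38, -368.8).
Normal n = (SP-11→SP-12) × (SP-11→SP-13) = (199300.8, -138178.4, -277040).
So ∂z/∂easting = −n_x/n_z = 0.71939 and ∂z/∂northing = −n_y/n_z = −0.49877.
Intercept c from SP-11: 301.7 − 582.71 + 565.60 = 284.59.
At (1460, -36): z_contact = 1050.3 + 18.0 + 284.59 = 1352.9 m.
Depth below ground = 1720 − 1352.9 = 367 m.

367 m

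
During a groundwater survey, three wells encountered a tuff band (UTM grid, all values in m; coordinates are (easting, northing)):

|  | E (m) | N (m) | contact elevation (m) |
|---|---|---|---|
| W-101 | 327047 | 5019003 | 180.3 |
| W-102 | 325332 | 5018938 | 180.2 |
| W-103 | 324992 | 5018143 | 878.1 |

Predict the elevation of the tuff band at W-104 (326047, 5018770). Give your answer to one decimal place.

Let the plane be z = a·E + b·N + c.
W-102−W-101: −1715a − 65b = −0.1;  W-103−W-101: −2055a − 860b = 697.8.
Solving gives a = 0.033879187, b = −0.892350847.
Then c = 180.3 − a·327047 − b·5019003 = 4467811.79.
At (326047, 5018770): z = 11046.2 − 4478503.7 + 4467811.79 = 354.3 m.

354.3 m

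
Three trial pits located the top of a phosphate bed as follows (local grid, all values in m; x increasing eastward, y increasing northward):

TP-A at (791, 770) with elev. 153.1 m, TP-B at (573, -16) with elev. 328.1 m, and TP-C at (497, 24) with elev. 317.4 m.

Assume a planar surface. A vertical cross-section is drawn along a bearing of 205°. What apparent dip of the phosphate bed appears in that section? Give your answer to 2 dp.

11.21°

Two edge vectors: TP-A→TP-B = (-218, -786, 175), TP-A→TP-C = (-294, -746, 164.3).
Normal n = (TP-A→TP-B) × (TP-A→TP-C) = (1410.2, -15632.6, -68456).
So ∂z/∂x = −n_x/n_z = 0.02060 and ∂z/∂y = −n_y/n_z = −0.22836.
Unit vector along 205° is (sin 205°, cos 205°) = (-0.4226, -0.9063).
Slope in that direction = a·(-0.4226) + b·(-0.9063) = 0.19826.
Apparent dip = arctan|0.19826| = 11.21° (true dip is 12.9°, so apparent ≤ true as expected).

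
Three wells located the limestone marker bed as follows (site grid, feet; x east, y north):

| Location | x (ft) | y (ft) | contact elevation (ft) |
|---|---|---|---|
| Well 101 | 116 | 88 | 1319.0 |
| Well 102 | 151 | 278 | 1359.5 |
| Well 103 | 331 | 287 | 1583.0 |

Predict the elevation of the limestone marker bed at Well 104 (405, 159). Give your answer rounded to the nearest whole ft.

Two edge vectors: Well 101→Well 102 = (35, 190, 40.5), Well 101→Well 103 = (215, 199, 264).
Normal n = (Well 101→Well 102) × (Well 101→Well 103) = (42100.5, -532.5, -33885).
So ∂z/∂x = −n_x/n_z = 1.24245 and ∂z/∂y = −n_y/n_z = −0.01571.
Intercept c from Well 101: 1319 − 144.12 + 1.38 = 1176.26.
At (405, 159): z = 503.2 − 2.5 + 1176.26 = 1677.0 ft.

1677 ft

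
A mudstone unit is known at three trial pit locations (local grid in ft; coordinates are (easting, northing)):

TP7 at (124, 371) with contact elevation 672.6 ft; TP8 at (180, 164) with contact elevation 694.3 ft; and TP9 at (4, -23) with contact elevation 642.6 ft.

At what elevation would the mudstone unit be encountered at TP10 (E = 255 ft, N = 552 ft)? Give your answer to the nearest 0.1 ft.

710.3 ft

Let the plane be z = a·E + b·N + c.
TP8−TP7: 56a − 207b = 21.7;  TP9−TP7: −120a − 394b = −30.
Solving gives a = 0.31468, b = −0.01970.
Then c = 672.6 − a·124 − b·371 = 640.89.
At (255, 552): z = 80.2 − 10.9 + 640.89 = 710.3 ft.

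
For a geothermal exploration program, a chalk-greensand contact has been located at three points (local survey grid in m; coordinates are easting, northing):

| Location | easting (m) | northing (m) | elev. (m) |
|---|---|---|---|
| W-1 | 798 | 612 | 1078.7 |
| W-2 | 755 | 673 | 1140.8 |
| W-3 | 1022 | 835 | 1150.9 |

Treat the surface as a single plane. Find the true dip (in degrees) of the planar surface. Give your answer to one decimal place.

Let the plane be z = a·easting + b·northing + c.
W-2−W-1: −43a + 61b = 62.1;  W-3−W-1: 224a + 223b = 72.2.
Solving gives a = −0.40615, b = 0.73173.
Gradient magnitude |∇z| = √(a² + b²) = √(0.16495 + 0.53543) = 0.83689.
True dip = arctan(0.83689) = 39.9°, dipping toward SSE (azimuth ≈ 151°).

39.9°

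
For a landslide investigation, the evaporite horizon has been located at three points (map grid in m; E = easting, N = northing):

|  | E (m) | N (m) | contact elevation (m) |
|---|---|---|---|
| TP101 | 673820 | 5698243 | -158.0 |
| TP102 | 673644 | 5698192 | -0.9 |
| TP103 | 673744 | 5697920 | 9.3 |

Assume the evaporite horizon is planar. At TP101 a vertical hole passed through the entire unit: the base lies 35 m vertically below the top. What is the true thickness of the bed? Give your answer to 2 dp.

Let the plane be z = a·E + b·N + c.
TP102−TP101: −176a − 51b = 157.1;  TP103−TP101: −76a − 323b = 167.3.
Solving gives a = −0.79685, b = −0.33046.
|∇z| = √(a²+b²) = 0.86266, so dip δ = arctan(0.86266) = 40.78°.
True thickness = vertical thickness × cos δ = 35 × cos 40.78° = 26.50 m.

26.50 m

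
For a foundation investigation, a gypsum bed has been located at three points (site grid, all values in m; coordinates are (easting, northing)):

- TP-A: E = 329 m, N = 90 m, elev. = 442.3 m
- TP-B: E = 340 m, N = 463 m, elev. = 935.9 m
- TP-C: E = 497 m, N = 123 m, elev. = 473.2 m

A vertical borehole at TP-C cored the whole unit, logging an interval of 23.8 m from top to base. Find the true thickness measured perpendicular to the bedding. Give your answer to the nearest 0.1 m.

14.3 m

Let the plane be z = a·E + b·N + c.
TP-B−TP-A: 11a + 373b = 493.6;  TP-C−TP-A: 168a + 33b = 30.9.
Solving gives a = −0.07645, b = 1.32558.
|∇z| = √(a²+b²) = 1.32778, so dip δ = arctan(1.32778) = 53.02°.
True thickness = vertical thickness × cos δ = 23.8 × cos 53.02° = 14.3 m.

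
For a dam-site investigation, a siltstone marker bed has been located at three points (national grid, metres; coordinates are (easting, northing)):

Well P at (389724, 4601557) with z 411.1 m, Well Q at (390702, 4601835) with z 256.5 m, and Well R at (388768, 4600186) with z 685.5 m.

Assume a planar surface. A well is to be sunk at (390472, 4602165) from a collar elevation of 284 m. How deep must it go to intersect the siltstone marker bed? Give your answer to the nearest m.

Two edge vectors: Well P→Well Q = (978, 278, -154.6), Well P→Well R = (-956, -1371, 274.4).
Normal n = (Well P→Well Q) × (Well P→Well R) = (-135673.4, -120565.6, -1075070).
So ∂z/∂E = −n_x/n_z = −0.12619960 and ∂z/∂N = −n_y/n_z = −0.11214674.
Intercept c from Well P: 411.1 + 49183.01 + 516049.63 = 565643.75.
At (390472, 4602165): z_contact = −49277.4 − 516117.8 + 565643.75 = 248.5 m.
Depth below ground = 284 − 248.5 = 35 m.

35 m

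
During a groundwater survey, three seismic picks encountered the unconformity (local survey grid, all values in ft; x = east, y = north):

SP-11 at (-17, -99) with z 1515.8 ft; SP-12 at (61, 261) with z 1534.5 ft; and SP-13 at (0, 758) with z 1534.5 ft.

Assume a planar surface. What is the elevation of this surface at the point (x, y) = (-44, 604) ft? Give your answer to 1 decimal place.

1524.9 ft

Let the plane be z = a·x + b·y + c.
SP-12−SP-11: 78a + 360b = 18.7;  SP-13−SP-11: 17a + 857b = 18.7.
Solving gives a = 0.15305, b = 0.01878.
Then c = 1515.8 − a·-17 − b·-99 = 1520.26.
At (-44, 604): z = −6.7 + 11.3 + 1520.26 = 1524.9 ft.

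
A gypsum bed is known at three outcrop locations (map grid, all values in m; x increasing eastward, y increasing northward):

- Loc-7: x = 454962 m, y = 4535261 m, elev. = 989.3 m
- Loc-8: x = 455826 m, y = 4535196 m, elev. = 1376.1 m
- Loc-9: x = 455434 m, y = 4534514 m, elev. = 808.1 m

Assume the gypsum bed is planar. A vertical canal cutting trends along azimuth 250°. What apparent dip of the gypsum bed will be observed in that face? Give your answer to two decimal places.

32.96°

Two edge vectors: Loc-7→Loc-8 = (864, -65, 386.8), Loc-7→Loc-9 = (472, -747, -181.2).
Normal n = (Loc-7→Loc-8) × (Loc-7→Loc-9) = (300717.6, 339126.4, -614728).
So ∂z/∂x = −n_x/n_z = 0.48919 and ∂z/∂y = −n_y/n_z = 0.55167.
Unit vector along 250° is (sin 250°, cos 250°) = (-0.9397, -0.3420).
Slope in that direction = a·(-0.9397) + b·(-0.3420) = −0.64837.
Apparent dip = arctan|0.64837| = 32.96° (true dip is 36.4°, so apparent ≤ true as expected).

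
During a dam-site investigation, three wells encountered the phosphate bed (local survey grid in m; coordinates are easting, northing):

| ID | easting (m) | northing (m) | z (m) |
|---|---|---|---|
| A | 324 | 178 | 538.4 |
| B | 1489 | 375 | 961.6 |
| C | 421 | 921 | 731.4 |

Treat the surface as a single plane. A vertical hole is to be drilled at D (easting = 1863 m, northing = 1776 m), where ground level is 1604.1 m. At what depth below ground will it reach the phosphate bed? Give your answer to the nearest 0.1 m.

Let the plane be z = a·easting + b·northing + c.
B−A: 1165a + 197b = 423.2;  C−A: 97a + 743b = 193.
Solving gives a = 0.326546, b = 0.217127.
Then c = 538.4 − a·324 − b·178 = 393.95.
At (1863, 1776): z_contact = 608.36 + 385.62 + 393.95 = 1387.92 m.
Depth below ground = 1604.1 − 1387.92 = 216.2 m.

216.2 m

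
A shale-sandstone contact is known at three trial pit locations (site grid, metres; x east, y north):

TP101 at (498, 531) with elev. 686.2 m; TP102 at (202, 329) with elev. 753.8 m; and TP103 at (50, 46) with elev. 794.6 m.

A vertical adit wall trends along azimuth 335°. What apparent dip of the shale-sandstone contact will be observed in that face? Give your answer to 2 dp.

Let the plane be z = a·x + b·y + c.
TP102−TP101: −296a − 202b = 67.6;  TP103−TP101: −448a − 485b = 108.4.
Solving gives a = −0.20521, b = −0.03395.
Unit vector along 335° is (sin 335°, cos 335°) = (-0.4226, 0.9063).
Slope in that direction = a·(-0.4226) + b·(0.9063) = 0.05595.
Apparent dip = arctan|0.05595| = 3.20° (true dip is 11.7°, so apparent ≤ true as expected).

3.20°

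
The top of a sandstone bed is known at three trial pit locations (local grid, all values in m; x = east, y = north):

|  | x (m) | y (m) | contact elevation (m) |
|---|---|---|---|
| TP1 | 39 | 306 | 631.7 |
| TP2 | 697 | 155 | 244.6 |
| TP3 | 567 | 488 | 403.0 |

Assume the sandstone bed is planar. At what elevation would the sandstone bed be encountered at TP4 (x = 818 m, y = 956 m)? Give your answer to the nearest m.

Two edge vectors: TP1→TP2 = (658, -151, -387.1), TP1→TP3 = (528, 182, -228.7).
Normal n = (TP1→TP2) × (TP1→TP3) = (104985.9, -53904.2, 199484).
So ∂z/∂x = −n_x/n_z = −0.52629 and ∂z/∂y = −n_y/n_z = 0.27022.
Intercept c from TP1: 631.7 + 20.53 − 82.69 = 569.54.
At (818, 956): z = −430.5 + 258.3 + 569.54 = 397.4 m.

397 m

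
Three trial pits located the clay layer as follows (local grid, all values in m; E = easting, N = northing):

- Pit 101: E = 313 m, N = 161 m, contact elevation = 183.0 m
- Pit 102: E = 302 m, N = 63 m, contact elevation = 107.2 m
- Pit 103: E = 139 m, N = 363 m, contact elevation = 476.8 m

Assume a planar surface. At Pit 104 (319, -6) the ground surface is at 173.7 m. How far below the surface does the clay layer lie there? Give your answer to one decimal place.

137.2 m

Let the plane be z = a·E + b·N + c.
Pit 102−Pit 101: −11a − 98b = −75.8;  Pit 103−Pit 101: −174a + 202b = 293.8.
Solving gives a = −0.69943, b = 0.85198.
Then c = 183 − a·313 − b·161 = 264.75.
At (319, -6): z_contact = −223.12 − 5.11 + 264.75 = 36.52 m.
Depth below ground = 173.7 − 36.52 = 137.2 m.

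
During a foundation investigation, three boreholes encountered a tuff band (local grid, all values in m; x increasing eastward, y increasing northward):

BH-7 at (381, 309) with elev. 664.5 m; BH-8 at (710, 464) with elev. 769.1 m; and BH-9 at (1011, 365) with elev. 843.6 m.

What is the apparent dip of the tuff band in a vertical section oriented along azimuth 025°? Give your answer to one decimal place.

11.1°

Let the plane be z = a·x + b·y + c.
BH-8−BH-7: 329a + 155b = 104.6;  BH-9−BH-7: 630a + 56b = 179.1.
Solving gives a = 0.27646, b = 0.08803.
Unit vector along 025° is (sin 25°, cos 25°) = (0.4226, 0.9063).
Slope in that direction = a·(0.4226) + b·(0.9063) = 0.19662.
Apparent dip = arctan|0.19662| = 11.1° (true dip is 16.2°, so apparent ≤ true as expected).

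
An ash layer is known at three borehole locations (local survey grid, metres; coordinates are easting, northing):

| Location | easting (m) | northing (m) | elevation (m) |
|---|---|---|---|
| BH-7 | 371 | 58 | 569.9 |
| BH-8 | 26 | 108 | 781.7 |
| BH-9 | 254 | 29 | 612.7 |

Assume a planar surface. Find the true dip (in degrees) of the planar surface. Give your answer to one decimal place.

Two edge vectors: BH-7→BH-8 = (-345, 50, 211.8), BH-7→BH-9 = (-117, -29, 42.8).
Normal n = (BH-7→BH-8) × (BH-7→BH-9) = (8282.2, -10014.6, 15855).
So ∂z/∂easting = −n_x/n_z = −0.52237 and ∂z/∂northing = −n_y/n_z = 0.63164.
Gradient magnitude |∇z| = √(a² + b²) = √(0.27287 + 0.39896) = 0.81966.
True dip = arctan(0.81966) = 39.3°, dipping toward SE (azimuth ≈ 140°).

39.3°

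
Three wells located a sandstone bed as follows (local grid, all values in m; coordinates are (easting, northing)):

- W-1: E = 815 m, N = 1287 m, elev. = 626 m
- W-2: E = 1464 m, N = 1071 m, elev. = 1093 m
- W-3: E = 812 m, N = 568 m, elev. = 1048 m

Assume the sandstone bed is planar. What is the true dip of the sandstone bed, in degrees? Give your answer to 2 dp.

Let the plane be z = a·E + b·N + c.
W-2−W-1: 649a − 216b = 467;  W-3−W-1: −3a − 719b = 422.
Solving gives a = 0.52350, b = −0.58911.
Gradient magnitude |∇z| = √(a² + b²) = √(0.27405 + 0.34705) = 0.78810.
True dip = arctan(0.78810) = 38.24°, dipping toward NW (azimuth ≈ 318°).

38.24°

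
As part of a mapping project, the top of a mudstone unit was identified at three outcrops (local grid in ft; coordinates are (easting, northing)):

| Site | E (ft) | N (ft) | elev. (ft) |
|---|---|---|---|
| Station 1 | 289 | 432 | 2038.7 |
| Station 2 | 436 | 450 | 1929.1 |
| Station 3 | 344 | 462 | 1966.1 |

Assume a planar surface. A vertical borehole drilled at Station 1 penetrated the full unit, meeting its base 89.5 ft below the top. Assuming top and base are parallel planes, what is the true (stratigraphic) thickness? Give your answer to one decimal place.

Let the plane be z = a·E + b·N + c.
Station 2−Station 1: 147a + 18b = −109.6;  Station 3−Station 1: 55a + 30b = −72.6.
Solving gives a = −0.57930, b = −1.35795.
|∇z| = √(a²+b²) = 1.47635, so dip δ = arctan(1.47635) = 55.89°.
True thickness = vertical thickness × cos δ = 89.5 × cos 55.89° = 50.2 ft.

50.2 ft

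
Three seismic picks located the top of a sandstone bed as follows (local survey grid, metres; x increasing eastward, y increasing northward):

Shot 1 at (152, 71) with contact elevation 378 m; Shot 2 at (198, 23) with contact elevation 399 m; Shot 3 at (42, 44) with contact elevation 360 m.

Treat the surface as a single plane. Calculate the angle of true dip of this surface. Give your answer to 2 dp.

17.53°

Two edge vectors: Shot 1→Shot 2 = (46, -48, 21), Shot 1→Shot 3 = (-110, -27, -18).
Normal n = (Shot 1→Shot 2) × (Shot 1→Shot 3) = (1431, -1482, -6522).
So ∂z/∂x = −n_x/n_z = 0.21941 and ∂z/∂y = −n_y/n_z = −0.22723.
Gradient magnitude |∇z| = √(a² + b²) = √(0.04814 + 0.05163) = 0.31587.
True dip = arctan(0.31587) = 17.53°, dipping toward NW (azimuth ≈ 316°).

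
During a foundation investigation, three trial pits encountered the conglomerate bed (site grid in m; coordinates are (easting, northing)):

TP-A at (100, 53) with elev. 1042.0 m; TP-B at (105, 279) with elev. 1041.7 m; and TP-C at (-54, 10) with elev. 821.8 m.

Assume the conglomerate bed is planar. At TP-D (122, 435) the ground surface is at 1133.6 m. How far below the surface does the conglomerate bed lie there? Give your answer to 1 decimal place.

Let the plane be z = a·E + b·N + c.
TP-B−TP-A: 5a + 226b = −0.3;  TP-C−TP-A: −154a − 43b = −220.2.
Solving gives a = 1.43913, b = −0.03317.
Then c = 1042 − a·100 − b·53 = 899.84.
At (122, 435): z_contact = 175.57 − 14.43 + 899.84 = 1060.99 m.
Depth below ground = 1133.6 − 1060.99 = 72.6 m.

72.6 m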